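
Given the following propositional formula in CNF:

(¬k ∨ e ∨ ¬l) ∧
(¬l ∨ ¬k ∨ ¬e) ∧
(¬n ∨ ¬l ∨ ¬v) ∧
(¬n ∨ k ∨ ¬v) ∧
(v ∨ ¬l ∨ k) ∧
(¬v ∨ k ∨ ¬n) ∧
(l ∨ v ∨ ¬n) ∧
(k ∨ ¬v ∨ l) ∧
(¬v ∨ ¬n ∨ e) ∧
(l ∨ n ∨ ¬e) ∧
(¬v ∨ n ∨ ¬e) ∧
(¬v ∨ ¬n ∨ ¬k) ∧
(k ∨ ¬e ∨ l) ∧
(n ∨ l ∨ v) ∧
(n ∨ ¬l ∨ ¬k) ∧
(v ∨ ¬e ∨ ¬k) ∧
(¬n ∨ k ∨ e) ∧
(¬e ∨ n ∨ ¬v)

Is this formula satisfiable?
Yes

Yes, the formula is satisfiable.

One satisfying assignment is: l=True, v=True, n=False, k=False, e=False

Verification: With this assignment, all 18 clauses evaluate to true.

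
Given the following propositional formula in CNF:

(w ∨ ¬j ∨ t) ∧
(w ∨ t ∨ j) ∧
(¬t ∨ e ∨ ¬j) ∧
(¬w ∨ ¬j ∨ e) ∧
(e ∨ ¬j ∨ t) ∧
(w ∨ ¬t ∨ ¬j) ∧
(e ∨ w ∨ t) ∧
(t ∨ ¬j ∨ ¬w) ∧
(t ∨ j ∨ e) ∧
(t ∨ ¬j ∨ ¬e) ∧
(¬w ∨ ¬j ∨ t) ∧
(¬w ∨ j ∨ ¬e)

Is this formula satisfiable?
Yes

Yes, the formula is satisfiable.

One satisfying assignment is: w=False, t=True, e=False, j=False

Verification: With this assignment, all 12 clauses evaluate to true.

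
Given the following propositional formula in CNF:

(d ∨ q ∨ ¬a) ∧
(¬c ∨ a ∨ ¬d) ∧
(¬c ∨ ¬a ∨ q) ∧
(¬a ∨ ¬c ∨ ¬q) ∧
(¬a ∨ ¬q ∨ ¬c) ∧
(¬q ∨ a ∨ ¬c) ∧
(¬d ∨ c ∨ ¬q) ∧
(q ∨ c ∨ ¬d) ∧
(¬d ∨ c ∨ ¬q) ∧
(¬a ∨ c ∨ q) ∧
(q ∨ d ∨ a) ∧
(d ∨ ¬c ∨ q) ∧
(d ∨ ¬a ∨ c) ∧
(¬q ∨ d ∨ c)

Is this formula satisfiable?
No

No, the formula is not satisfiable.

No assignment of truth values to the variables can make all 14 clauses true simultaneously.

The formula is UNSAT (unsatisfiable).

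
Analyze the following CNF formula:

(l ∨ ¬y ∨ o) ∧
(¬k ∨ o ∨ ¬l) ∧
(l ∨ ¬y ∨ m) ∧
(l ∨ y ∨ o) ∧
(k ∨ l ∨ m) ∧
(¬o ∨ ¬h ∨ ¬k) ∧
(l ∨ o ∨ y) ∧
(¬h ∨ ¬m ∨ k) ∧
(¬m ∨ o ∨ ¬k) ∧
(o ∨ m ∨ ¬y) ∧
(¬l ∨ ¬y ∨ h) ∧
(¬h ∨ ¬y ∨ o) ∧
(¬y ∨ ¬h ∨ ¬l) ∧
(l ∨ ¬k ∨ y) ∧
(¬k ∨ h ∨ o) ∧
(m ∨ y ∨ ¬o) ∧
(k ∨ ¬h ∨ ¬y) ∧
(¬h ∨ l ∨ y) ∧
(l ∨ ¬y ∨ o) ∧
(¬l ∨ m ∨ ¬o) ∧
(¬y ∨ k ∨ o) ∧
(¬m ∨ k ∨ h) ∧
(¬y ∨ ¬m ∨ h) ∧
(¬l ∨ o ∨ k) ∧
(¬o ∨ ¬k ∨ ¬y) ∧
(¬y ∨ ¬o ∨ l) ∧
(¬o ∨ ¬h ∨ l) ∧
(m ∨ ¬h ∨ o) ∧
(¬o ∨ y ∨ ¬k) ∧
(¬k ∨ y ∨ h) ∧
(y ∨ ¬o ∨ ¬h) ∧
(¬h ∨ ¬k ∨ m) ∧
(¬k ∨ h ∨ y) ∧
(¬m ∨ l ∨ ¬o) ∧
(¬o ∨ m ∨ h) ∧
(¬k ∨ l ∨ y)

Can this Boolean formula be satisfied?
No

No, the formula is not satisfiable.

No assignment of truth values to the variables can make all 36 clauses true simultaneously.

The formula is UNSAT (unsatisfiable).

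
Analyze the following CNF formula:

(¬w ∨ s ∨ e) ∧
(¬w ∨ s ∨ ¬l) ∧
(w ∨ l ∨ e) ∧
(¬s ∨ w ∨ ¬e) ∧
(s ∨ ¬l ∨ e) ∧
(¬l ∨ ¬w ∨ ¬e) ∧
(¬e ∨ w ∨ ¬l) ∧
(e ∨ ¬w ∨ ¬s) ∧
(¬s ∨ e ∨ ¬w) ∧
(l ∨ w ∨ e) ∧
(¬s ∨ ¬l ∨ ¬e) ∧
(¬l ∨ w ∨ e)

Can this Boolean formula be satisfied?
Yes

Yes, the formula is satisfiable.

One satisfying assignment is: l=False, e=True, s=False, w=False

Verification: With this assignment, all 12 clauses evaluate to true.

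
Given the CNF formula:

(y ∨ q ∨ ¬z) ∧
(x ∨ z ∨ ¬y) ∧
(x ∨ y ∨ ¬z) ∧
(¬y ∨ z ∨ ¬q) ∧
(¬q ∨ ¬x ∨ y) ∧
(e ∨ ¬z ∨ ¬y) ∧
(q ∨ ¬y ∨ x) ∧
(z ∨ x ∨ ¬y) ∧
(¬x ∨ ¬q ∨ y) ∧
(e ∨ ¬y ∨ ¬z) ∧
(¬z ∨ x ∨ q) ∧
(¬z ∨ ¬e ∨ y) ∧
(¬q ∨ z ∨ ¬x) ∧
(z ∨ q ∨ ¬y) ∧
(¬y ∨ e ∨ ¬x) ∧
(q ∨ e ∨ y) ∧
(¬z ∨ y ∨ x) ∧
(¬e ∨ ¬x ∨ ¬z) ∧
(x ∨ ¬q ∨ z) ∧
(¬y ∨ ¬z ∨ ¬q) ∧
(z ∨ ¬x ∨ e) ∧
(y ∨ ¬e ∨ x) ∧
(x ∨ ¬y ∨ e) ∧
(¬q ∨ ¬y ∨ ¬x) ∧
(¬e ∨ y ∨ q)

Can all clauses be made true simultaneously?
No

No, the formula is not satisfiable.

No assignment of truth values to the variables can make all 25 clauses true simultaneously.

The formula is UNSAT (unsatisfiable).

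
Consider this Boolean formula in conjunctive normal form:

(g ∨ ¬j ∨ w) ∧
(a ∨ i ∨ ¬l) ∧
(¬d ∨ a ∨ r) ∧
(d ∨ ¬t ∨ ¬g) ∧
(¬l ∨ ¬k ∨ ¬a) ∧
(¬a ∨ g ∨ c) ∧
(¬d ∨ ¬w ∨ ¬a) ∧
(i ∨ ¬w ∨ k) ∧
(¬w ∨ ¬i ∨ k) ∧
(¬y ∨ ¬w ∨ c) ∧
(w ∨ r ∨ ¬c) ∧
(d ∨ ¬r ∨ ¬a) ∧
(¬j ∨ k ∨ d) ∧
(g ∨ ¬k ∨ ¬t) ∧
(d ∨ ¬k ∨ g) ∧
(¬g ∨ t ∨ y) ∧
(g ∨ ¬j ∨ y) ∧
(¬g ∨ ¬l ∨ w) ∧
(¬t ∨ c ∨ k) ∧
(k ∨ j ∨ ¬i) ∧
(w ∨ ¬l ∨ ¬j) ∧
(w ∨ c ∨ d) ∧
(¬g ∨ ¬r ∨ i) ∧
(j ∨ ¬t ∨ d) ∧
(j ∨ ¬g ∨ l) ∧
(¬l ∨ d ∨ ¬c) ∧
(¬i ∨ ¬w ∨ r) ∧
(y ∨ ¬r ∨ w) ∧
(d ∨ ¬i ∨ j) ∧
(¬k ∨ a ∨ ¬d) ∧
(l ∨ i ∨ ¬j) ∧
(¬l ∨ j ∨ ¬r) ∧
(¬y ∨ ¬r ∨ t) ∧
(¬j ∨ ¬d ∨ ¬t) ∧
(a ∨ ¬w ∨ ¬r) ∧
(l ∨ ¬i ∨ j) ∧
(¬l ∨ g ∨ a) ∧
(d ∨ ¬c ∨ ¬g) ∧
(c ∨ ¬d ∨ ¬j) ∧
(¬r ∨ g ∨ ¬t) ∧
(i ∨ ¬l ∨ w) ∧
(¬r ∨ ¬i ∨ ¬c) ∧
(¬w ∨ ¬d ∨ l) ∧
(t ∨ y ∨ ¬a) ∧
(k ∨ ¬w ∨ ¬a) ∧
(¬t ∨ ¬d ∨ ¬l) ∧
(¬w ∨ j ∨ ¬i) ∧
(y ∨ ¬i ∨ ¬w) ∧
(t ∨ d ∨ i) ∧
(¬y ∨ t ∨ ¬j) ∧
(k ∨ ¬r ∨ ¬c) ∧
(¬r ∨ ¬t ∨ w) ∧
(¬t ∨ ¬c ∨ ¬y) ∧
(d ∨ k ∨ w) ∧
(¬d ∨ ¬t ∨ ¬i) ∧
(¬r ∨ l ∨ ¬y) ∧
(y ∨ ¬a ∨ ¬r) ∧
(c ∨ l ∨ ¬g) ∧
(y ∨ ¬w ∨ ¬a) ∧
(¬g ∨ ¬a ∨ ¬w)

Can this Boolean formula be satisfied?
No

No, the formula is not satisfiable.

No assignment of truth values to the variables can make all 60 clauses true simultaneously.

The formula is UNSAT (unsatisfiable).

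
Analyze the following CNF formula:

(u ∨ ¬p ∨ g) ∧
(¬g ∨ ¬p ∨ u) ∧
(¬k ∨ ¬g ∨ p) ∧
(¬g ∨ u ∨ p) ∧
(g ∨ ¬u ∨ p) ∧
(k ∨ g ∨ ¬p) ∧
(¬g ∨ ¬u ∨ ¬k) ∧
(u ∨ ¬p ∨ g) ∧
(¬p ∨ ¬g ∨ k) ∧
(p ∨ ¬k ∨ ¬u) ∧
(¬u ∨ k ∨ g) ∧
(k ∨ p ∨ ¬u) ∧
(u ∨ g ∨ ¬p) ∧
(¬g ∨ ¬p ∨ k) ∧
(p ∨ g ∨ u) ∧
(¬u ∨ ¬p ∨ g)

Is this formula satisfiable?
No

No, the formula is not satisfiable.

No assignment of truth values to the variables can make all 16 clauses true simultaneously.

The formula is UNSAT (unsatisfiable).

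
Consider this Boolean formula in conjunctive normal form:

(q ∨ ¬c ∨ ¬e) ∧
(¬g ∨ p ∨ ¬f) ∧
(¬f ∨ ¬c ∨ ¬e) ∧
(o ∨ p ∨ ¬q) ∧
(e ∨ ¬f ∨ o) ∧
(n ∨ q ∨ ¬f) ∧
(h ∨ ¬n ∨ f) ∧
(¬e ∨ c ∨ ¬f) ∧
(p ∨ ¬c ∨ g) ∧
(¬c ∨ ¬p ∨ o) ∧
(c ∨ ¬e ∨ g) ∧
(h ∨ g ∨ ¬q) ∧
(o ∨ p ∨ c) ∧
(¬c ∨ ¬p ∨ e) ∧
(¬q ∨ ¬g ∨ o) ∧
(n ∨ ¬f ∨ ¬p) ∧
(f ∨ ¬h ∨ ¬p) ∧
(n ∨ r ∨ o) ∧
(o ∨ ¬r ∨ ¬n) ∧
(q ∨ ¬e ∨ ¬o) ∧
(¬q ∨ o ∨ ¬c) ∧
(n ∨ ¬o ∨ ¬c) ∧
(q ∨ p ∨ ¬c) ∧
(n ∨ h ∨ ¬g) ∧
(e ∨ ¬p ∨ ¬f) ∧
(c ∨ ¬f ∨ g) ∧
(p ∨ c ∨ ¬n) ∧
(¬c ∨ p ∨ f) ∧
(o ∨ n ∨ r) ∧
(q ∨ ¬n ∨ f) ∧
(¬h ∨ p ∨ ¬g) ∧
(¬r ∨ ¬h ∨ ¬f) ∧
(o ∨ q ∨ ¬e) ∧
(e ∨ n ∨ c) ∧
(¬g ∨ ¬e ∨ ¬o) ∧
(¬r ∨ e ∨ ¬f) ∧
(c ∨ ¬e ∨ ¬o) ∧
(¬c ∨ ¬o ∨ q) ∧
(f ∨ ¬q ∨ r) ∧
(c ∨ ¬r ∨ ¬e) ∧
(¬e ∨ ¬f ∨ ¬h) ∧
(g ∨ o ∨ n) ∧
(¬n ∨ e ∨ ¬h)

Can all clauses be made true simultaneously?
No

No, the formula is not satisfiable.

No assignment of truth values to the variables can make all 43 clauses true simultaneously.

The formula is UNSAT (unsatisfiable).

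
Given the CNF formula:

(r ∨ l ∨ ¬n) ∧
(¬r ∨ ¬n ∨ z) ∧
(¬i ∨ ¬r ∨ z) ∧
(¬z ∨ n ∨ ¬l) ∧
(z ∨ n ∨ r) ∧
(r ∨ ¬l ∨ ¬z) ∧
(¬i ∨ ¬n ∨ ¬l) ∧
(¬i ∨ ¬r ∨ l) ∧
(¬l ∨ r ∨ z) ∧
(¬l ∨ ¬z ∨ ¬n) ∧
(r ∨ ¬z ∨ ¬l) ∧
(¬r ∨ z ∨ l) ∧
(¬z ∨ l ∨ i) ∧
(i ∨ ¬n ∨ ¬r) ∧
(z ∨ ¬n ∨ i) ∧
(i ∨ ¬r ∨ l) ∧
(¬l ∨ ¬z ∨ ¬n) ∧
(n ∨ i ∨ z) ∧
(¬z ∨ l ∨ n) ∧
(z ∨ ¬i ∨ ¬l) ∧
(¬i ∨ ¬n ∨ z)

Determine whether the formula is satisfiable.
No

No, the formula is not satisfiable.

No assignment of truth values to the variables can make all 21 clauses true simultaneously.

The formula is UNSAT (unsatisfiable).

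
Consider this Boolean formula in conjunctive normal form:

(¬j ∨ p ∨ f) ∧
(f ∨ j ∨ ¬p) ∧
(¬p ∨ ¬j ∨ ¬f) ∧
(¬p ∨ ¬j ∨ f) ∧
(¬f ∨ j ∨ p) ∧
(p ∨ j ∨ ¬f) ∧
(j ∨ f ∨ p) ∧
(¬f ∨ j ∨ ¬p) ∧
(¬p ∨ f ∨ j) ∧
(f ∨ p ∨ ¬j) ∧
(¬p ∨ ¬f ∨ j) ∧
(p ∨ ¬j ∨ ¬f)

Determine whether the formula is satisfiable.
No

No, the formula is not satisfiable.

No assignment of truth values to the variables can make all 12 clauses true simultaneously.

The formula is UNSAT (unsatisfiable).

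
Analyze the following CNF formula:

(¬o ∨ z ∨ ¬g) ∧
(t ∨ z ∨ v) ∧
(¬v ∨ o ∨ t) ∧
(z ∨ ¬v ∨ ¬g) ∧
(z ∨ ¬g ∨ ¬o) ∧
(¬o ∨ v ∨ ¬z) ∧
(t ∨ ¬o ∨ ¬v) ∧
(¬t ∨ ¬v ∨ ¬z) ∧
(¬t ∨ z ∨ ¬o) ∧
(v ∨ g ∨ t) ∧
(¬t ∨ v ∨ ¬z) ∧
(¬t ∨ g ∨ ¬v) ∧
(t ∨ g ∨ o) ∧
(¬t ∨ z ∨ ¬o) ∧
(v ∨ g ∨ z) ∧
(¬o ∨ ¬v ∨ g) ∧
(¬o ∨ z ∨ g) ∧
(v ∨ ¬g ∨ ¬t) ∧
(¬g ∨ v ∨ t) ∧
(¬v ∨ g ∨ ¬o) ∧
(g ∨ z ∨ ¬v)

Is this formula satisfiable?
No

No, the formula is not satisfiable.

No assignment of truth values to the variables can make all 21 clauses true simultaneously.

The formula is UNSAT (unsatisfiable).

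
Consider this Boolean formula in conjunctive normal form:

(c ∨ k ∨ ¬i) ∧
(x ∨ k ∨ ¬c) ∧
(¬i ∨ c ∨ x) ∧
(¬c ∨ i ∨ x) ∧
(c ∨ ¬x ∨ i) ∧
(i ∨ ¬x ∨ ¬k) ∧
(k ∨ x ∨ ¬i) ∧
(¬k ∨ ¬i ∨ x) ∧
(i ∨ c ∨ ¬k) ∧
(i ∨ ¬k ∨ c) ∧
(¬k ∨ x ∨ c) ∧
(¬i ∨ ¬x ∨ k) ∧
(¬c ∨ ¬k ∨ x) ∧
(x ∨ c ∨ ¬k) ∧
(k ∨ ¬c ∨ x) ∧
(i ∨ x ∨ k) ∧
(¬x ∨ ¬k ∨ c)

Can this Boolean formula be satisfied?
Yes

Yes, the formula is satisfiable.

One satisfying assignment is: i=False, k=False, x=True, c=True

Verification: With this assignment, all 17 clauses evaluate to true.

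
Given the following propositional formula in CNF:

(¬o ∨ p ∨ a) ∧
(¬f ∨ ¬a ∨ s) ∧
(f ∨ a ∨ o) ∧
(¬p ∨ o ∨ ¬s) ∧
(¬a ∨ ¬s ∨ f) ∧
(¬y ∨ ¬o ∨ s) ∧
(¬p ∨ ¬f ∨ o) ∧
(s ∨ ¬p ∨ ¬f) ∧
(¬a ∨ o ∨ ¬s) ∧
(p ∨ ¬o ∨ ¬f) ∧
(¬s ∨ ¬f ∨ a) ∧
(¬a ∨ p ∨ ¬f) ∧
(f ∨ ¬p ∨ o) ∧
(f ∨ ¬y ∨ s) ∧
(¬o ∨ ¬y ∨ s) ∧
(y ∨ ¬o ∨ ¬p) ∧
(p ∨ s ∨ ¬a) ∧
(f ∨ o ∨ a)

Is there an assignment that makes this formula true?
Yes

Yes, the formula is satisfiable.

One satisfying assignment is: y=False, f=True, o=False, p=False, s=False, a=False

Verification: With this assignment, all 18 clauses evaluate to true.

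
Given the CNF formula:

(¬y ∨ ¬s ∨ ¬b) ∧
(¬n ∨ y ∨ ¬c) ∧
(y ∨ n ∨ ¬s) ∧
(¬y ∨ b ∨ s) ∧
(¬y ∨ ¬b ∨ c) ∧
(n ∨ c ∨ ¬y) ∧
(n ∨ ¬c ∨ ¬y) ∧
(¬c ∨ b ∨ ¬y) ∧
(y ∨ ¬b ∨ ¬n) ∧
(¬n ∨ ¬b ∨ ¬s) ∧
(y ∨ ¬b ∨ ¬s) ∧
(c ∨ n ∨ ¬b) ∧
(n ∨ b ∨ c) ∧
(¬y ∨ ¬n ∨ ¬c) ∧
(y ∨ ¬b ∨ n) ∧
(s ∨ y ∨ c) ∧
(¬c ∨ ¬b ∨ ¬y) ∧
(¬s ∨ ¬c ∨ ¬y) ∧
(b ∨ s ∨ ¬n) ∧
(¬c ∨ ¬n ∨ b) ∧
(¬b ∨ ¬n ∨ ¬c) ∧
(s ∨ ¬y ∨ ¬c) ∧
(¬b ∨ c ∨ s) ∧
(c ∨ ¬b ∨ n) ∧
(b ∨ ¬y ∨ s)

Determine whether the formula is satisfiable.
Yes

Yes, the formula is satisfiable.

One satisfying assignment is: s=False, b=False, y=False, n=False, c=True

Verification: With this assignment, all 25 clauses evaluate to true.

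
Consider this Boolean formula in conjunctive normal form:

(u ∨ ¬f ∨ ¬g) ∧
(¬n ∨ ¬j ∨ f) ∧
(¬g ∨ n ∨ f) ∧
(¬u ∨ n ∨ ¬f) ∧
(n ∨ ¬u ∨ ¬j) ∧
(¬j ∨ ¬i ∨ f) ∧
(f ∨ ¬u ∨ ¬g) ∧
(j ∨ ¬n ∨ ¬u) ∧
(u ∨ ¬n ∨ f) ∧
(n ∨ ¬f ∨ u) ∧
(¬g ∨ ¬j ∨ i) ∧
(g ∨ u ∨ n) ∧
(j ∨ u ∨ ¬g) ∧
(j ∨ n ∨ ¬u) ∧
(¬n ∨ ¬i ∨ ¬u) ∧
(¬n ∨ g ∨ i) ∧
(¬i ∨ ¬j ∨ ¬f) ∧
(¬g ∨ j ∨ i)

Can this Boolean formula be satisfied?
Yes

Yes, the formula is satisfiable.

One satisfying assignment is: g=False, i=True, n=True, j=False, f=True, u=False

Verification: With this assignment, all 18 clauses evaluate to true.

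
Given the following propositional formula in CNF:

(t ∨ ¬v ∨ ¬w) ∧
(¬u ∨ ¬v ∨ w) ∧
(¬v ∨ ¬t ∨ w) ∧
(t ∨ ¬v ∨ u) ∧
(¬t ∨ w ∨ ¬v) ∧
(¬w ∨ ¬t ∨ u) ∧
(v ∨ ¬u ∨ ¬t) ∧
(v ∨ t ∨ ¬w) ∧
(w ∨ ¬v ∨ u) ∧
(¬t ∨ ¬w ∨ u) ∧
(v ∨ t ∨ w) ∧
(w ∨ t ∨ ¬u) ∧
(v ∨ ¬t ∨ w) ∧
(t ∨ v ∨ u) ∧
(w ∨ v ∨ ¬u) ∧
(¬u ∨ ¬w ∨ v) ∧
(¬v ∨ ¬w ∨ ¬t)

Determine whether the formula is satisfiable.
No

No, the formula is not satisfiable.

No assignment of truth values to the variables can make all 17 clauses true simultaneously.

The formula is UNSAT (unsatisfiable).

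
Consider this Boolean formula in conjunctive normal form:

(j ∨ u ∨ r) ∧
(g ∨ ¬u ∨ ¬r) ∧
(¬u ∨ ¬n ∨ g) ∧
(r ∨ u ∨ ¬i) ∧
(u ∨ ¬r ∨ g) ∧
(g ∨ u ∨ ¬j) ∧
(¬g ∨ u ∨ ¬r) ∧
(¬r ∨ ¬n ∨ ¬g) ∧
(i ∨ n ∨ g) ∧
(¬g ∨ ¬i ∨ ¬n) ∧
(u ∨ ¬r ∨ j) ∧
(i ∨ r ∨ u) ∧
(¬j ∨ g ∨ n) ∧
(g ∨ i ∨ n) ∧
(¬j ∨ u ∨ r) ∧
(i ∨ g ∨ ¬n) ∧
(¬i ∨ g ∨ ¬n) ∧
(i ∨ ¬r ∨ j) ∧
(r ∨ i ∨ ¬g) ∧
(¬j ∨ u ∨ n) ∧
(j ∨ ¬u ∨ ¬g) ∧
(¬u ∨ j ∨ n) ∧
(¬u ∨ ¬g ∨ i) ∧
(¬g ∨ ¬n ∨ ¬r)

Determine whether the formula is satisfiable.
Yes

Yes, the formula is satisfiable.

One satisfying assignment is: r=False, i=True, n=False, u=True, j=True, g=True

Verification: With this assignment, all 24 clauses evaluate to true.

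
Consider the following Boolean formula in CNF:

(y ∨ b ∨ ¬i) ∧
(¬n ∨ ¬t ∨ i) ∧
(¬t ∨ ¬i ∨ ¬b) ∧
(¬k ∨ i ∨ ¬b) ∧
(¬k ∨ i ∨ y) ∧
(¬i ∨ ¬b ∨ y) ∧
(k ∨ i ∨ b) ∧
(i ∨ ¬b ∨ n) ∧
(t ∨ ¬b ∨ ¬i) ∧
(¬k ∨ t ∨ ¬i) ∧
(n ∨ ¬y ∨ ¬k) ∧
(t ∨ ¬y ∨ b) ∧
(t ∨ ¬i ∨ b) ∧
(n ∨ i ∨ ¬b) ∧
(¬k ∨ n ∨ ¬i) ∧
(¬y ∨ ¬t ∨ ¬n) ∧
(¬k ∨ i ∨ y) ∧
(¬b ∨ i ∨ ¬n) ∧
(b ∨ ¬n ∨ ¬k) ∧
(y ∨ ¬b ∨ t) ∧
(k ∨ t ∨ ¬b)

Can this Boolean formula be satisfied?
Yes

Yes, the formula is satisfiable.

One satisfying assignment is: k=False, t=True, i=True, y=True, b=False, n=False

Verification: With this assignment, all 21 clauses evaluate to true.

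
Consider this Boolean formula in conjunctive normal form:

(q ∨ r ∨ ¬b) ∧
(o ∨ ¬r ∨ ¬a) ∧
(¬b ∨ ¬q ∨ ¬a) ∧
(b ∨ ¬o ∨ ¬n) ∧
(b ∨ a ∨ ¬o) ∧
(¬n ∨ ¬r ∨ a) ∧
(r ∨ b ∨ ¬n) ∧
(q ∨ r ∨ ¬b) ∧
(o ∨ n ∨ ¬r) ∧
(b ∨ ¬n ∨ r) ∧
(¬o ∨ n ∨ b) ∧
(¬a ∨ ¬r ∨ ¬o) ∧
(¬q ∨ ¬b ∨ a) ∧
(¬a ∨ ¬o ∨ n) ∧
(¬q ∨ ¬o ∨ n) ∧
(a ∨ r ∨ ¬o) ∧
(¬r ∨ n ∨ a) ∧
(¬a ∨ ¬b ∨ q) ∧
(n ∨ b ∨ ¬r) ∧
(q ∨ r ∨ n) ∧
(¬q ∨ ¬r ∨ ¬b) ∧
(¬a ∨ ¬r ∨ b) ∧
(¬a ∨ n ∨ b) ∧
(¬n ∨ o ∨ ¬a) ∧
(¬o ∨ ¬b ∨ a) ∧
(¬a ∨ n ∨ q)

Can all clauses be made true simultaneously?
Yes

Yes, the formula is satisfiable.

One satisfying assignment is: o=False, q=True, b=False, r=False, n=False, a=False

Verification: With this assignment, all 26 clauses evaluate to true.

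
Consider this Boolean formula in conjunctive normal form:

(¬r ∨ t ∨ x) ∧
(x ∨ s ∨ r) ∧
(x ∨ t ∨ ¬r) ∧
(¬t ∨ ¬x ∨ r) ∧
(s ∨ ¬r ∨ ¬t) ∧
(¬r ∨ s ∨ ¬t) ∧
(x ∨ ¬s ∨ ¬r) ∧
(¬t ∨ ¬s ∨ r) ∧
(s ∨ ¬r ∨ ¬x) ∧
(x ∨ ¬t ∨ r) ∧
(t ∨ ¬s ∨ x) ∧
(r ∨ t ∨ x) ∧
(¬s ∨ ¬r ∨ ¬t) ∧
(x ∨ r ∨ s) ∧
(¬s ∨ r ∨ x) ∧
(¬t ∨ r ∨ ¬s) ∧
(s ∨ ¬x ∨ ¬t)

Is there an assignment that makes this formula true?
Yes

Yes, the formula is satisfiable.

One satisfying assignment is: r=False, x=True, t=False, s=False

Verification: With this assignment, all 17 clauses evaluate to true.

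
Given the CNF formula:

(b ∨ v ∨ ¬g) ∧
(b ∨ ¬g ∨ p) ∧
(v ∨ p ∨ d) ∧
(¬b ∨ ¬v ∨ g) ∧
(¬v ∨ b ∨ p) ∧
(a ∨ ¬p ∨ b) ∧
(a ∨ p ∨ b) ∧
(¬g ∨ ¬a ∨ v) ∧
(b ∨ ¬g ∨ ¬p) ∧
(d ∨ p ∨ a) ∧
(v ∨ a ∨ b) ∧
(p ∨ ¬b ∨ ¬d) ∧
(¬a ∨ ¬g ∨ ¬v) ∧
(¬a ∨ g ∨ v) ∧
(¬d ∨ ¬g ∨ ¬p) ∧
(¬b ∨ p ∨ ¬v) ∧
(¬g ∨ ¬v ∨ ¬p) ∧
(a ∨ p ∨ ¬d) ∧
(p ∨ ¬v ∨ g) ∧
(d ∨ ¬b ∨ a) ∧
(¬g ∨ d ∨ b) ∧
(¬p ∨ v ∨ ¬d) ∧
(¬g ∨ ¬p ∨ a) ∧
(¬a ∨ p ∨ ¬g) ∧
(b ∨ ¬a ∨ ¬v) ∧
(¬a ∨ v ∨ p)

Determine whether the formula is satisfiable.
No

No, the formula is not satisfiable.

No assignment of truth values to the variables can make all 26 clauses true simultaneously.

The formula is UNSAT (unsatisfiable).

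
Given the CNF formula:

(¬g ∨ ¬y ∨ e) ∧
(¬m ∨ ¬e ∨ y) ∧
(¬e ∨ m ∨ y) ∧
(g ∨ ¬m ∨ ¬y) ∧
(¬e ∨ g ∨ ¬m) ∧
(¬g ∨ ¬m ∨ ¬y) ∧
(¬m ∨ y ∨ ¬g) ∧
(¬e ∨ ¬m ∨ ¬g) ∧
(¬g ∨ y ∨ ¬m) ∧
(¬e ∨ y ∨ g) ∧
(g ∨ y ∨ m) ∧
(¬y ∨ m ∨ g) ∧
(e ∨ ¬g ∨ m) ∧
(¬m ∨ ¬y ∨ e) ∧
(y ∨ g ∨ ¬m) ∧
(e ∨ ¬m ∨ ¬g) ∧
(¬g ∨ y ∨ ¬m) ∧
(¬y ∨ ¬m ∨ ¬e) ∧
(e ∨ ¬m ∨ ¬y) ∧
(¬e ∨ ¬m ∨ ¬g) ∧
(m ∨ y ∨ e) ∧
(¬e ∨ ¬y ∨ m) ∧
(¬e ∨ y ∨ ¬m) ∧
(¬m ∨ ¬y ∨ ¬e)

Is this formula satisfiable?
No

No, the formula is not satisfiable.

No assignment of truth values to the variables can make all 24 clauses true simultaneously.

The formula is UNSAT (unsatisfiable).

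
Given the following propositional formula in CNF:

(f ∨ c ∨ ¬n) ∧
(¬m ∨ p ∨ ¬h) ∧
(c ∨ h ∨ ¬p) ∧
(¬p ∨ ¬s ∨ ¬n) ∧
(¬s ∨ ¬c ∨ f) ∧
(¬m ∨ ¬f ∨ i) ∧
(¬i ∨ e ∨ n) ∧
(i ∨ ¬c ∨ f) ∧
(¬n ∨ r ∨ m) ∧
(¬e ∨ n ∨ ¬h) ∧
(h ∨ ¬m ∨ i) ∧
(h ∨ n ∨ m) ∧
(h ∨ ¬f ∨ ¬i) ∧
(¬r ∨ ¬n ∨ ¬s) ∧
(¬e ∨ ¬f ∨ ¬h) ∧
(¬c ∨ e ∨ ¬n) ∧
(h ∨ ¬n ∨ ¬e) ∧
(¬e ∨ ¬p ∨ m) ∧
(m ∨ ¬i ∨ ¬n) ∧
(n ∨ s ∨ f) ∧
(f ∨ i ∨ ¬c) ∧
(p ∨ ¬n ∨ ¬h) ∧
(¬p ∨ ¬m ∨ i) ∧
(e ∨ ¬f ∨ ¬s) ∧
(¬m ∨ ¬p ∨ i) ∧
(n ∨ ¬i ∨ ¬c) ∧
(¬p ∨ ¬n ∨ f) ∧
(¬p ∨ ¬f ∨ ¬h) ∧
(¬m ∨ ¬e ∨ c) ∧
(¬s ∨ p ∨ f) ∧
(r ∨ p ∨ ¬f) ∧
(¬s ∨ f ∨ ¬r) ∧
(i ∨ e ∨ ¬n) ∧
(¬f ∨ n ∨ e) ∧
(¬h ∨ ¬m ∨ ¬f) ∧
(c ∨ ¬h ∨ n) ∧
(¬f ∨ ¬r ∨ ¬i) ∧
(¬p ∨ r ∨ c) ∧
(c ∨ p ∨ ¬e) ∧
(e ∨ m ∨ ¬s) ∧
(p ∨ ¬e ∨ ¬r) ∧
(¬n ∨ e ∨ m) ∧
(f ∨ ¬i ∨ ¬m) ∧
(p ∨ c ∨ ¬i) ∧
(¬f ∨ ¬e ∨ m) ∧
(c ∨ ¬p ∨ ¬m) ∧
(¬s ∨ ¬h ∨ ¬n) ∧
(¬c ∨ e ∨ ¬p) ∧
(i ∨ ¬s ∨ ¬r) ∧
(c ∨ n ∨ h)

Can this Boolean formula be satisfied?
No

No, the formula is not satisfiable.

No assignment of truth values to the variables can make all 50 clauses true simultaneously.

The formula is UNSAT (unsatisfiable).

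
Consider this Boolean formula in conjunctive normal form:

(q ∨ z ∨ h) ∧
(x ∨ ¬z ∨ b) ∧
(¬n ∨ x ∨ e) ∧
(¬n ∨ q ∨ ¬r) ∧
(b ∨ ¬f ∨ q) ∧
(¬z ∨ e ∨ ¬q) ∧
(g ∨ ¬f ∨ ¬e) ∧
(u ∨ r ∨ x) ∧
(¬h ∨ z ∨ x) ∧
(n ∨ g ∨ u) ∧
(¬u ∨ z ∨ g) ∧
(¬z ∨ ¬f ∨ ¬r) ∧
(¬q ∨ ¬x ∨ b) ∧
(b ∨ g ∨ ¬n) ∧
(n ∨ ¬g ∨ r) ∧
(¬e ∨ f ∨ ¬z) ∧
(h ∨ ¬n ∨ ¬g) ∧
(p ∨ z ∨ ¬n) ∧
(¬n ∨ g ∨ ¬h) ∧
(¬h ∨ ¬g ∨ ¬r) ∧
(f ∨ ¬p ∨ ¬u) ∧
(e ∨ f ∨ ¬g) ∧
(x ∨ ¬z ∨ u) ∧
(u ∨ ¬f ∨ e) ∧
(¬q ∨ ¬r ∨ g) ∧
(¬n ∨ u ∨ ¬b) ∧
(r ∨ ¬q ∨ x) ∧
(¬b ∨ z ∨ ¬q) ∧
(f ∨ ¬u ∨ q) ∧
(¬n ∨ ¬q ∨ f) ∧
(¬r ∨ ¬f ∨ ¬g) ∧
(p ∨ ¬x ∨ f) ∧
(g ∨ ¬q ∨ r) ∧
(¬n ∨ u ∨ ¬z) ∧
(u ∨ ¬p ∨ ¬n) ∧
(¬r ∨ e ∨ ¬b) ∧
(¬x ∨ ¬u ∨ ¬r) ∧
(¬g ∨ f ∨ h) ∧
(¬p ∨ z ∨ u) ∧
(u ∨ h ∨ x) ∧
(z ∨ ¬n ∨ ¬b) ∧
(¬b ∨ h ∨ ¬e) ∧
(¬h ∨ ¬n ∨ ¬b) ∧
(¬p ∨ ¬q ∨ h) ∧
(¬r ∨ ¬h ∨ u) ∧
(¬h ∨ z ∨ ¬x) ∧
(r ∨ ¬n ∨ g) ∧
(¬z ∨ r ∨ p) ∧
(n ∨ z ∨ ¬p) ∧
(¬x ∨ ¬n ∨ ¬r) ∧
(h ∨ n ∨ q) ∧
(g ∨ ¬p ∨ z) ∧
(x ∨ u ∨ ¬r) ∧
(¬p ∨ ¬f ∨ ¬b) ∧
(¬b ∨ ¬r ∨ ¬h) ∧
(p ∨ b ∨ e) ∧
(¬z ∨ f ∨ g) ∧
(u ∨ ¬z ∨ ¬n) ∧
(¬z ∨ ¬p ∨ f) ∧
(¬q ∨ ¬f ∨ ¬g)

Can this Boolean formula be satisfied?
No

No, the formula is not satisfiable.

No assignment of truth values to the variables can make all 60 clauses true simultaneously.

The formula is UNSAT (unsatisfiable).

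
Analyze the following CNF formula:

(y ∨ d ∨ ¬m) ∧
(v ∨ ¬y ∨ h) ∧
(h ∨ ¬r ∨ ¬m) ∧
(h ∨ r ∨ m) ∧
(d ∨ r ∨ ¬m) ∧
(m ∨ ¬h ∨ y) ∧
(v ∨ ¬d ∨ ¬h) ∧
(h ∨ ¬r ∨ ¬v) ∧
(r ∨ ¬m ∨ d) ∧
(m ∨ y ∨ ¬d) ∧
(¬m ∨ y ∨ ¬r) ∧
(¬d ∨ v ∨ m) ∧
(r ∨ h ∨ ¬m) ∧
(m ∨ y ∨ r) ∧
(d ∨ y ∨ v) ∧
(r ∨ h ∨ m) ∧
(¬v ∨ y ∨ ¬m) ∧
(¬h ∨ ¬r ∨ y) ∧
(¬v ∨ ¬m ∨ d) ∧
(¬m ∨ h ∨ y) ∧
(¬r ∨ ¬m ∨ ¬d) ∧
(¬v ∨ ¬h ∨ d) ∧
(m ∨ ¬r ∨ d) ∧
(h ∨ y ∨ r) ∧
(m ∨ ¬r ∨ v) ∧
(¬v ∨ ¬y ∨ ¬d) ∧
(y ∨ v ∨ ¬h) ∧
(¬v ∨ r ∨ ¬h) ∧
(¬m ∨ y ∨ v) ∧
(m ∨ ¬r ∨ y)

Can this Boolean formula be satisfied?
Yes

Yes, the formula is satisfiable.

One satisfying assignment is: r=True, y=True, v=False, d=False, m=True, h=True

Verification: With this assignment, all 30 clauses evaluate to true.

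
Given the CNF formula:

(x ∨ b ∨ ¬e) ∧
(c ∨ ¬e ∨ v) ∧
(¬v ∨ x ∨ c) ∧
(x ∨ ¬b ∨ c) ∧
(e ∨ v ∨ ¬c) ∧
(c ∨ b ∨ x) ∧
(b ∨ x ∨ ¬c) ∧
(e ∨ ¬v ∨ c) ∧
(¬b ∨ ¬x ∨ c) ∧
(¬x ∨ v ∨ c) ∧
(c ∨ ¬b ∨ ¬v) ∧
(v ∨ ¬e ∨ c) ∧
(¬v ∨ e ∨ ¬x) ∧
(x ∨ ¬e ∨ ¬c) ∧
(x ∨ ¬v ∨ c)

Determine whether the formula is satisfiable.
Yes

Yes, the formula is satisfiable.

One satisfying assignment is: x=False, c=True, e=False, b=True, v=True

Verification: With this assignment, all 15 clauses evaluate to true.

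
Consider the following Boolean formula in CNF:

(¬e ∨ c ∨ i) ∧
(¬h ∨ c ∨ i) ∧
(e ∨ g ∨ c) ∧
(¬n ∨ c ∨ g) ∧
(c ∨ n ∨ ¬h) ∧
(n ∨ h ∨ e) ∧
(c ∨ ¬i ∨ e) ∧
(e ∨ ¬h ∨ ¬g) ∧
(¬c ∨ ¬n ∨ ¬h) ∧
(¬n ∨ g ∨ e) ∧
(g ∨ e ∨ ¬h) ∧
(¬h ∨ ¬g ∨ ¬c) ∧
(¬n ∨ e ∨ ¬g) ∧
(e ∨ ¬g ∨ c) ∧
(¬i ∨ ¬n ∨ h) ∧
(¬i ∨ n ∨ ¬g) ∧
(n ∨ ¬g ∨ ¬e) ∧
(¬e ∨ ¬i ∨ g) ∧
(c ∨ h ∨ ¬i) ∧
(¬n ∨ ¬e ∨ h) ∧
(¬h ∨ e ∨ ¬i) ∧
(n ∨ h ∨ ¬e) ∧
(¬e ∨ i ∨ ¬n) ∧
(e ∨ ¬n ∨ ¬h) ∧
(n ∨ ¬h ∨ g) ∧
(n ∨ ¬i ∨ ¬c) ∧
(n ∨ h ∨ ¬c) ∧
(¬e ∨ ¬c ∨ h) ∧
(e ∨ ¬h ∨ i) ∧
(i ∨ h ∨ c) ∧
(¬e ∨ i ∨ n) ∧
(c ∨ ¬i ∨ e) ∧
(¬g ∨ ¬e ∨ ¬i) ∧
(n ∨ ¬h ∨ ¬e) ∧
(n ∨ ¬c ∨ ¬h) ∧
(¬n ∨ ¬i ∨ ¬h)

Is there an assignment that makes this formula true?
No

No, the formula is not satisfiable.

No assignment of truth values to the variables can make all 36 clauses true simultaneously.

The formula is UNSAT (unsatisfiable).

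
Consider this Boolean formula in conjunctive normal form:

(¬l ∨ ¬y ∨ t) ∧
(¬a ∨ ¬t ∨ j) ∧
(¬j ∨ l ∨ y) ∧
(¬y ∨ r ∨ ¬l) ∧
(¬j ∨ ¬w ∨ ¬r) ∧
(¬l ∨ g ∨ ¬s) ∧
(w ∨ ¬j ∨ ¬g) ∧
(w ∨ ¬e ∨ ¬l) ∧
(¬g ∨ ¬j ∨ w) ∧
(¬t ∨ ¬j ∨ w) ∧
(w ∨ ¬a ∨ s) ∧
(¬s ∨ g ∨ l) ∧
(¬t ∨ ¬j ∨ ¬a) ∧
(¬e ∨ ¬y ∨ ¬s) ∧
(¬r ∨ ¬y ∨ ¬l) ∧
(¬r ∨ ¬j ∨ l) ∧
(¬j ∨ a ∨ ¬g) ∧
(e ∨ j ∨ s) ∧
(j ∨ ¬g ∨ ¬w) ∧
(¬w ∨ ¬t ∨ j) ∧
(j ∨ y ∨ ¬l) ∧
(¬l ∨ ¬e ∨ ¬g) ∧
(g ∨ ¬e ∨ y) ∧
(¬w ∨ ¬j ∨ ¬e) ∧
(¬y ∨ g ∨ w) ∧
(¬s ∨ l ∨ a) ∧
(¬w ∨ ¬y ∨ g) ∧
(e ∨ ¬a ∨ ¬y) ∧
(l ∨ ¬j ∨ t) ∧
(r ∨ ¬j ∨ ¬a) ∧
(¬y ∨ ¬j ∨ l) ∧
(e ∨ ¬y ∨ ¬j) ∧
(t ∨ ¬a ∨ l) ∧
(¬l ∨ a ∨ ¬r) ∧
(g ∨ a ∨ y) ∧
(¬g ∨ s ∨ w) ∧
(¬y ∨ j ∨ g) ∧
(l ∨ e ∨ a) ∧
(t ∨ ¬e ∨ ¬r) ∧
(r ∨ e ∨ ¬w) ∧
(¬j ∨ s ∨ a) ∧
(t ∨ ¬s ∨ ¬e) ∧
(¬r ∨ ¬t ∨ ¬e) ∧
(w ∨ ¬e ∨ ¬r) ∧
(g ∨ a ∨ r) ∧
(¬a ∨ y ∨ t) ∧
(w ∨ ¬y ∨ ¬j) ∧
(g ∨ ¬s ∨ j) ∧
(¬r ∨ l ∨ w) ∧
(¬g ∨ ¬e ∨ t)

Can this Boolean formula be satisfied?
No

No, the formula is not satisfiable.

No assignment of truth values to the variables can make all 50 clauses true simultaneously.

The formula is UNSAT (unsatisfiable).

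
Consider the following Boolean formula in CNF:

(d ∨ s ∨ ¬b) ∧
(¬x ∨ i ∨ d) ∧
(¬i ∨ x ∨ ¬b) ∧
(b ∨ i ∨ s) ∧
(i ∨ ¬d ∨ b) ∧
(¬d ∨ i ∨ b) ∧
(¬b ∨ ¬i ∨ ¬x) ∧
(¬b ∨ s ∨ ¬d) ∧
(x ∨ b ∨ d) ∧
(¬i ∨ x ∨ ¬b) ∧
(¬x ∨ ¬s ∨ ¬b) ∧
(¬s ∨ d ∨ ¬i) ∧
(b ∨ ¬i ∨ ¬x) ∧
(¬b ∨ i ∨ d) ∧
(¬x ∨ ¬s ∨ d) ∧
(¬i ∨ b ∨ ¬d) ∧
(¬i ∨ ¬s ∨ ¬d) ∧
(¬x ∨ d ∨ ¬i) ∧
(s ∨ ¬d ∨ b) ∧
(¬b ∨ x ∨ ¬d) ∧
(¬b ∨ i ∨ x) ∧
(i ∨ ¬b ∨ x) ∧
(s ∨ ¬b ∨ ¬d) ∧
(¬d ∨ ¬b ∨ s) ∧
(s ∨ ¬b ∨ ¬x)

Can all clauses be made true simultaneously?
No

No, the formula is not satisfiable.

No assignment of truth values to the variables can make all 25 clauses true simultaneously.

The formula is UNSAT (unsatisfiable).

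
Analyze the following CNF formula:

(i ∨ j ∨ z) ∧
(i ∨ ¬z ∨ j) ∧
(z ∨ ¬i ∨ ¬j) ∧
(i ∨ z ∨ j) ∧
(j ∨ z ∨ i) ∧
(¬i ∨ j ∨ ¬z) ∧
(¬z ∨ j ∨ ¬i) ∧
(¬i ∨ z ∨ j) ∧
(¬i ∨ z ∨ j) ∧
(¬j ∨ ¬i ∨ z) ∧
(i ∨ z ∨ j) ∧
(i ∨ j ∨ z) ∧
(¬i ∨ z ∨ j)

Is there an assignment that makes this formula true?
Yes

Yes, the formula is satisfiable.

One satisfying assignment is: z=False, j=True, i=False

Verification: With this assignment, all 13 clauses evaluate to true.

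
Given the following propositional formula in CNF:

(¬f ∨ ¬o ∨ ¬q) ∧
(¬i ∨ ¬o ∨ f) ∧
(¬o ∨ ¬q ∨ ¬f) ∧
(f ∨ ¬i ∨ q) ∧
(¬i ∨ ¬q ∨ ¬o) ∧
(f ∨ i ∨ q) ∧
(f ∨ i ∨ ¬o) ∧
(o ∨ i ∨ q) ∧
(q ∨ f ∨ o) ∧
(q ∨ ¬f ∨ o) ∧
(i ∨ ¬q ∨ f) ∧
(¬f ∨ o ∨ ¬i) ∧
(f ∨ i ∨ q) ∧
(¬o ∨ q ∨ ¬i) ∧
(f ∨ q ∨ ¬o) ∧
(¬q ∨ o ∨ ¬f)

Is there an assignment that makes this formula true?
Yes

Yes, the formula is satisfiable.

One satisfying assignment is: o=True, f=True, q=False, i=False

Verification: With this assignment, all 16 clauses evaluate to true.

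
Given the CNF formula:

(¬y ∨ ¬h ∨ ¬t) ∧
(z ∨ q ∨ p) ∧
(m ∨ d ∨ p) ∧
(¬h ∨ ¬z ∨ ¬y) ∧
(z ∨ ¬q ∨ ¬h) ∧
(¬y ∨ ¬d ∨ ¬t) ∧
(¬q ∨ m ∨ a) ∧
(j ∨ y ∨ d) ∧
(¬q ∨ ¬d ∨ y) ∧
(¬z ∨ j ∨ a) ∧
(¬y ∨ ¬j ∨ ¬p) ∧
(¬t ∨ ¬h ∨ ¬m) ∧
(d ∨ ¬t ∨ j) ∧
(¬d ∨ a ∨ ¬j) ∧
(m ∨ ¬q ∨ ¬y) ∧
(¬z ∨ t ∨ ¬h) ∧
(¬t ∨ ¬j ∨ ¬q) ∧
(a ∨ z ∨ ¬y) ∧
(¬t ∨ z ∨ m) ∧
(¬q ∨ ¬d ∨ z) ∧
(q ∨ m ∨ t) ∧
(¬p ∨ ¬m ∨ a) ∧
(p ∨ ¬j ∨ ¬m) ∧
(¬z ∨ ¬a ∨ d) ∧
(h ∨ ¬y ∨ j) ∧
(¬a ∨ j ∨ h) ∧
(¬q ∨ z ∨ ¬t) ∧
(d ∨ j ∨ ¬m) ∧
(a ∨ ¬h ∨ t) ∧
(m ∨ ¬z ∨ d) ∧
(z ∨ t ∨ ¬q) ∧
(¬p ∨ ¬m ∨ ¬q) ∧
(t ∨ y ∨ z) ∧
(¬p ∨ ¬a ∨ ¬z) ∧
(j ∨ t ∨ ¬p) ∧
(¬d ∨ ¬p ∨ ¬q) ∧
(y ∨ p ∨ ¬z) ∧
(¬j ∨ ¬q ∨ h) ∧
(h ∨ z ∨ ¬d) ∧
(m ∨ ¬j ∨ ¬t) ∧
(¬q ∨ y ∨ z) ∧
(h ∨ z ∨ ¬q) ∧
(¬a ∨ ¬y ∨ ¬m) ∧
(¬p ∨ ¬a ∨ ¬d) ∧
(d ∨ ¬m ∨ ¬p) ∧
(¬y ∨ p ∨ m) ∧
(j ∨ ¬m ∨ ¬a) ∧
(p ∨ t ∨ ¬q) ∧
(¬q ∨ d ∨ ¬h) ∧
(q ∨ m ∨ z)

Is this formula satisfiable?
No

No, the formula is not satisfiable.

No assignment of truth values to the variables can make all 50 clauses true simultaneously.

The formula is UNSAT (unsatisfiable).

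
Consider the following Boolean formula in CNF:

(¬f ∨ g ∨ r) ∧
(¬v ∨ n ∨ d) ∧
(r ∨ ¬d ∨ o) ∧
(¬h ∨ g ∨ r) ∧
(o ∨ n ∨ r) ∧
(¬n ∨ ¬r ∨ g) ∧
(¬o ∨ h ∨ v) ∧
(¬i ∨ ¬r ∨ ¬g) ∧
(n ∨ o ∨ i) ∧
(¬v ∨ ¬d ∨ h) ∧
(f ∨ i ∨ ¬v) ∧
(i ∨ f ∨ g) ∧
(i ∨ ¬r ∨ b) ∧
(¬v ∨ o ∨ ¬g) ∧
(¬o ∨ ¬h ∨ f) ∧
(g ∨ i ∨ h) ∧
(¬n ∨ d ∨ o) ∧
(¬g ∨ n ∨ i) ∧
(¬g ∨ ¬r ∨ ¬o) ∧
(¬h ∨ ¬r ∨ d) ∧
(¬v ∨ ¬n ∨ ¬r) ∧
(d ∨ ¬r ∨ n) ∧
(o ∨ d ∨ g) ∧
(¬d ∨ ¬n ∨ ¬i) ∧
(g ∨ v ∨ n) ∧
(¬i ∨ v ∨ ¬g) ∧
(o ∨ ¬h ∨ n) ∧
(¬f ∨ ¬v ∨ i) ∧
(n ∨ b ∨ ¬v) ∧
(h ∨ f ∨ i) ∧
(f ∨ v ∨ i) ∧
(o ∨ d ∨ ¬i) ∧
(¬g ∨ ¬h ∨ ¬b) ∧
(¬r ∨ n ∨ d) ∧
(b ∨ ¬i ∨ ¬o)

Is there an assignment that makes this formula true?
Yes

Yes, the formula is satisfiable.

One satisfying assignment is: i=True, r=False, d=False, g=True, n=True, o=True, f=False, v=True, h=False, b=True

Verification: With this assignment, all 35 clauses evaluate to true.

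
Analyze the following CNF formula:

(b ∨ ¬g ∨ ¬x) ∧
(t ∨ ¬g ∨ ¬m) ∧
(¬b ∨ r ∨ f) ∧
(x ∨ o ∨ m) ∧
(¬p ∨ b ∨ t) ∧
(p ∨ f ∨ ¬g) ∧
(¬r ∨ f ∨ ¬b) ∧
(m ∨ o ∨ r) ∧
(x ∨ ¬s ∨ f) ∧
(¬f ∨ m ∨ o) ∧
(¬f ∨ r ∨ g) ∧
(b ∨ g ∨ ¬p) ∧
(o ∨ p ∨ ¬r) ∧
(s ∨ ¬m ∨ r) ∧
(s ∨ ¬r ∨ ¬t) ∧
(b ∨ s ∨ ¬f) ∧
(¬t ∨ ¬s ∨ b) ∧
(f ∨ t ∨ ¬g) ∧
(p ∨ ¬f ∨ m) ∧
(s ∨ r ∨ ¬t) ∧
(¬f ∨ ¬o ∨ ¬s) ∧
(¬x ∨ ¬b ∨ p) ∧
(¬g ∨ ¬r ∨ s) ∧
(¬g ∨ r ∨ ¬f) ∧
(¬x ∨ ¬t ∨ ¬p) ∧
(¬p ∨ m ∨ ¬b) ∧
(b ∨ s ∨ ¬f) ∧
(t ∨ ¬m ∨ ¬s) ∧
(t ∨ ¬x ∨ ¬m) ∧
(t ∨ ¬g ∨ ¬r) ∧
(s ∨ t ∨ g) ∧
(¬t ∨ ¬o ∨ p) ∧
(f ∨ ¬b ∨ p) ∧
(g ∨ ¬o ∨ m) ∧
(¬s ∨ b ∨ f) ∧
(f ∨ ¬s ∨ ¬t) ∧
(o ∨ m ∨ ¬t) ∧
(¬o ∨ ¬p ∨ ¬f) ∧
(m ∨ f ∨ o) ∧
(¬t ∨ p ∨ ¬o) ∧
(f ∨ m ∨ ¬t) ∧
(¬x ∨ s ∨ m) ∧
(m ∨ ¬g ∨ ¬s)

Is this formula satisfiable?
Yes

Yes, the formula is satisfiable.

One satisfying assignment is: s=True, g=True, f=True, o=False, x=False, p=True, t=True, m=True, r=True, b=True

Verification: With this assignment, all 43 clauses evaluate to true.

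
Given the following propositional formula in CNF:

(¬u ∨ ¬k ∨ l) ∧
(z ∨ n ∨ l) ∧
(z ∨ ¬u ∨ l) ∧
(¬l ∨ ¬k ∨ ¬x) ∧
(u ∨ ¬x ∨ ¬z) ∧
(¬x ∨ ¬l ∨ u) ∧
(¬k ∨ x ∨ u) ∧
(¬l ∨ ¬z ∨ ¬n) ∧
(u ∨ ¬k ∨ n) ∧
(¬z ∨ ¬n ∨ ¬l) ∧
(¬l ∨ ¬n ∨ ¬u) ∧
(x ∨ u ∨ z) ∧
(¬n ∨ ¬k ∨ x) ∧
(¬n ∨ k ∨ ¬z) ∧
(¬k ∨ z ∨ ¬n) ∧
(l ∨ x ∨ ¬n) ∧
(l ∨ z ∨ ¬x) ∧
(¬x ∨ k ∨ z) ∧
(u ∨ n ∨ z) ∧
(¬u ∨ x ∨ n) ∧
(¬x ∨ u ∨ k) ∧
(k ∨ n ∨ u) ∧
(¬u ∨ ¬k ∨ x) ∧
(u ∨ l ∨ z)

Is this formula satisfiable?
Yes

Yes, the formula is satisfiable.

One satisfying assignment is: k=False, u=True, n=False, z=True, l=False, x=True

Verification: With this assignment, all 24 clauses evaluate to true.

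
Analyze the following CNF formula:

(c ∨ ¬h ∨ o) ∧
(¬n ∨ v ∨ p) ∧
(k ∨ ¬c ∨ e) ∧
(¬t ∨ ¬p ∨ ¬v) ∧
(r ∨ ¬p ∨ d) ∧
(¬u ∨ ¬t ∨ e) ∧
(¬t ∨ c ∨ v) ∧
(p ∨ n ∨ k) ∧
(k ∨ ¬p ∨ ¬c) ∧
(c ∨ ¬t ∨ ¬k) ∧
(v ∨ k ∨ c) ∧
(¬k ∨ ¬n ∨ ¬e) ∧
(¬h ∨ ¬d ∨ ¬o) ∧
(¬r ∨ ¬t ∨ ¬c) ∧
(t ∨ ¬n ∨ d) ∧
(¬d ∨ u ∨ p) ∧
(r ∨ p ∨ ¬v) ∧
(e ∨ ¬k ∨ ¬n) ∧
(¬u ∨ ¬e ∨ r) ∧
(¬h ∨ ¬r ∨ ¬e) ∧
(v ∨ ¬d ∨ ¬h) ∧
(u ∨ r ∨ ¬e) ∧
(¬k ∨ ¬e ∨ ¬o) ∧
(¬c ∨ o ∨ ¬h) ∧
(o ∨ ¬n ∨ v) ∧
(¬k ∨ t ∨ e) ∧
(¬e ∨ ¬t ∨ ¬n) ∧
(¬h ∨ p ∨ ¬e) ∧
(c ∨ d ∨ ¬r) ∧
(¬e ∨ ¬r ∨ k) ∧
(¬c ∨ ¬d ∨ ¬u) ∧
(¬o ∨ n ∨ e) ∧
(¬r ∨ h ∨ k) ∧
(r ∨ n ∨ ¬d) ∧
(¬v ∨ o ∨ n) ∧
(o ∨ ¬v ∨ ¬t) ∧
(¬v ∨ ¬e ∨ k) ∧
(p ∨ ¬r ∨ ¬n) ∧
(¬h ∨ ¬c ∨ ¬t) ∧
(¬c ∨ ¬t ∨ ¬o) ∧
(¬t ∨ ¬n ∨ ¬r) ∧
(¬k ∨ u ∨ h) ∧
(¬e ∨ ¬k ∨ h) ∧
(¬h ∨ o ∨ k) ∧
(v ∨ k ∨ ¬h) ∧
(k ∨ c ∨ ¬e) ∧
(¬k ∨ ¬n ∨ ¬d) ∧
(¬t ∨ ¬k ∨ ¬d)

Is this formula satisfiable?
Yes

Yes, the formula is satisfiable.

One satisfying assignment is: r=False, k=False, u=False, d=True, h=False, n=True, o=False, c=False, v=True, t=False, p=True, e=False

Verification: With this assignment, all 48 clauses evaluate to true.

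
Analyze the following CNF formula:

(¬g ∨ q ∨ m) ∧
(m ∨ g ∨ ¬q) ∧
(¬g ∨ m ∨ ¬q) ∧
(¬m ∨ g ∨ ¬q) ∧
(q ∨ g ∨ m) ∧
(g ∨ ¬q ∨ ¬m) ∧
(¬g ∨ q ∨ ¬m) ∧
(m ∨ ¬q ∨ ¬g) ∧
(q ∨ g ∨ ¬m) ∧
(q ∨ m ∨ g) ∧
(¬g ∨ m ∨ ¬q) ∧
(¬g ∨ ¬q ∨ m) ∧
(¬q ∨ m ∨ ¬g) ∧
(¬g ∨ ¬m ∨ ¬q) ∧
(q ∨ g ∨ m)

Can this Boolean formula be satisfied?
No

No, the formula is not satisfiable.

No assignment of truth values to the variables can make all 15 clauses true simultaneously.

The formula is UNSAT (unsatisfiable).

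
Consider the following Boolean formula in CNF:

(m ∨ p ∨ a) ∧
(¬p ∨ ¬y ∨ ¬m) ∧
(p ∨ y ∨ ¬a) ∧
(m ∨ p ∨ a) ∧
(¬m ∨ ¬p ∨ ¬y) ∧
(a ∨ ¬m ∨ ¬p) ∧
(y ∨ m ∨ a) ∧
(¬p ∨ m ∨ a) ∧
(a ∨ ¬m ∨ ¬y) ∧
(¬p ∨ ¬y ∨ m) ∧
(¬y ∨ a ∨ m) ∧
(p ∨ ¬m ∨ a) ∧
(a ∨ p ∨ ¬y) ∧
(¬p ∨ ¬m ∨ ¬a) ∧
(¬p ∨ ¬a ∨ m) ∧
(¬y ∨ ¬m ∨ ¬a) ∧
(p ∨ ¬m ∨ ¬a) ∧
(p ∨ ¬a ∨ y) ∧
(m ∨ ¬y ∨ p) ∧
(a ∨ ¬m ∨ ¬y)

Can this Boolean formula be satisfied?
No

No, the formula is not satisfiable.

No assignment of truth values to the variables can make all 20 clauses true simultaneously.

The formula is UNSAT (unsatisfiable).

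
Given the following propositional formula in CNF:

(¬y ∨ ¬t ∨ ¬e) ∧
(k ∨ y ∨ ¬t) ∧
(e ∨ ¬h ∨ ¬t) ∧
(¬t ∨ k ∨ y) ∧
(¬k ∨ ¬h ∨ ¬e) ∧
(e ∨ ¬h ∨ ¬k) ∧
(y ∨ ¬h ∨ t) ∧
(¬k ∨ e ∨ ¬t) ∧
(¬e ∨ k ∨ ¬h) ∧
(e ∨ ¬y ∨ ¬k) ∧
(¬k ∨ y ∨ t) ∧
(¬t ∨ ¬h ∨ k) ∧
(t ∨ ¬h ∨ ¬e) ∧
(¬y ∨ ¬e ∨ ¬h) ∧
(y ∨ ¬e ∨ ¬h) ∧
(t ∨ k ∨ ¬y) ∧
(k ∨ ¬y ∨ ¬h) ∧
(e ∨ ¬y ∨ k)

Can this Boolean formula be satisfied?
Yes

Yes, the formula is satisfiable.

One satisfying assignment is: t=False, e=False, k=False, y=False, h=False

Verification: With this assignment, all 18 clauses evaluate to true.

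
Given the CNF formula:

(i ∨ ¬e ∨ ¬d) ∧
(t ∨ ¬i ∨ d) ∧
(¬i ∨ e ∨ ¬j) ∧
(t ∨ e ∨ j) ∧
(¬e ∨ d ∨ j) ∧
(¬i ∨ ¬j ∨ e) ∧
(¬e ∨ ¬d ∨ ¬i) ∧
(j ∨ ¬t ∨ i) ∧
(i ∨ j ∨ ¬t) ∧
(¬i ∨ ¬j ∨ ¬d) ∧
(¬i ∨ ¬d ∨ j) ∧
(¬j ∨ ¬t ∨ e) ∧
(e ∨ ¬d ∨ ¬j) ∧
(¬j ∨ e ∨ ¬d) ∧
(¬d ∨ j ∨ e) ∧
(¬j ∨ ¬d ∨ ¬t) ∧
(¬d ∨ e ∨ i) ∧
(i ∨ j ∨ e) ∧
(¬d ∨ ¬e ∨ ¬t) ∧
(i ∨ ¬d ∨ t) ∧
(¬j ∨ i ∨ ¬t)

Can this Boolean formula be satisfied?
Yes

Yes, the formula is satisfiable.

One satisfying assignment is: j=False, d=False, i=True, e=False, t=True

Verification: With this assignment, all 21 clauses evaluate to true.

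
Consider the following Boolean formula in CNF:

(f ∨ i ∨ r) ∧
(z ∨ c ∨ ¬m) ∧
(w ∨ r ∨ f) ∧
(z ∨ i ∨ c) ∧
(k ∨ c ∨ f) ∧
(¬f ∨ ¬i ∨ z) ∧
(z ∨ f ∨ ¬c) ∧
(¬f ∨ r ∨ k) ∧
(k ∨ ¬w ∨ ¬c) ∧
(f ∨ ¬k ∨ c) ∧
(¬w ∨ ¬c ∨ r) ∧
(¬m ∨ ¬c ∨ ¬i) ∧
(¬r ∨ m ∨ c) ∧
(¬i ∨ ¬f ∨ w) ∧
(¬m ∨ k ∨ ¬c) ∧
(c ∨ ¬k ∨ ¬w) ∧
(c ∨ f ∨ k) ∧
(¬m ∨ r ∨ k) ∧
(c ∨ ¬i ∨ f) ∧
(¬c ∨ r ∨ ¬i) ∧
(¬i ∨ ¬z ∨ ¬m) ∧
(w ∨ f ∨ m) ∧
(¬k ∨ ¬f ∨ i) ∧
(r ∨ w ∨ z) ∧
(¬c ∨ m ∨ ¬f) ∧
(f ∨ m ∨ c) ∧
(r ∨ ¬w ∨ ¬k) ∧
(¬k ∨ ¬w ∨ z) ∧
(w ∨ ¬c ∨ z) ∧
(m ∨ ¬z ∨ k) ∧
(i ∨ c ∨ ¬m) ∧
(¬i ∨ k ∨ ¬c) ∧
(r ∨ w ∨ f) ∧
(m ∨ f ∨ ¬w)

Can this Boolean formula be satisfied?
Yes

Yes, the formula is satisfiable.

One satisfying assignment is: m=True, k=True, f=False, z=True, c=True, i=False, r=True, w=False

Verification: With this assignment, all 34 clauses evaluate to true.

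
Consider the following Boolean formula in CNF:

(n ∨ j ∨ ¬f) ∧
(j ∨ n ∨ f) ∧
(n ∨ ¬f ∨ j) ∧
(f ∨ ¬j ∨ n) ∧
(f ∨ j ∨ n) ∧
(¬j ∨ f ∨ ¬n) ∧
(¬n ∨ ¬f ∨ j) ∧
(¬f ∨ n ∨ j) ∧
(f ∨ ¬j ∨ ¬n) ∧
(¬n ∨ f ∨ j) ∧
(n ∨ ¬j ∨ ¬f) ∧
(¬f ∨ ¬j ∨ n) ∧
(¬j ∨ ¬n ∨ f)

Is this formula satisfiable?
Yes

Yes, the formula is satisfiable.

One satisfying assignment is: n=True, f=True, j=True

Verification: With this assignment, all 13 clauses evaluate to true.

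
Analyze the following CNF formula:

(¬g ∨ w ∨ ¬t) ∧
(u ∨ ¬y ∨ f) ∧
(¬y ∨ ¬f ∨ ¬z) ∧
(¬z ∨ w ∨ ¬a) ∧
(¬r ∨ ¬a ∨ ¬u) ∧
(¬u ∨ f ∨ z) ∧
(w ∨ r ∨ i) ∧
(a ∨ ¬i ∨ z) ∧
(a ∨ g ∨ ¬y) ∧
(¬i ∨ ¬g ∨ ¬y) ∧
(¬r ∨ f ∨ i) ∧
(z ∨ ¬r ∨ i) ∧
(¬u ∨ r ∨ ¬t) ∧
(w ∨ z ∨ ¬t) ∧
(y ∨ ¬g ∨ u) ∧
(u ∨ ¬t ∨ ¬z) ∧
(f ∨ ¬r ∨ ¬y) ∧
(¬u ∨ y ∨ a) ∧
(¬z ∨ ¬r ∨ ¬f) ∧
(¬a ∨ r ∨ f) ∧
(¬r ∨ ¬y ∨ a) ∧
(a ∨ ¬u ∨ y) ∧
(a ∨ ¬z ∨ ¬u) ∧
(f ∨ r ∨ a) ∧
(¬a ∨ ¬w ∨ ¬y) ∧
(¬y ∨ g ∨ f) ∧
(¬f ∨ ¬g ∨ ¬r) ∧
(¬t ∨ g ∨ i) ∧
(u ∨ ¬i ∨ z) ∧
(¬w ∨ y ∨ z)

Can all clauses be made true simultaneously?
Yes

Yes, the formula is satisfiable.

One satisfying assignment is: t=False, g=True, y=True, z=False, r=False, f=True, a=False, i=False, u=False, w=True

Verification: With this assignment, all 30 clauses evaluate to true.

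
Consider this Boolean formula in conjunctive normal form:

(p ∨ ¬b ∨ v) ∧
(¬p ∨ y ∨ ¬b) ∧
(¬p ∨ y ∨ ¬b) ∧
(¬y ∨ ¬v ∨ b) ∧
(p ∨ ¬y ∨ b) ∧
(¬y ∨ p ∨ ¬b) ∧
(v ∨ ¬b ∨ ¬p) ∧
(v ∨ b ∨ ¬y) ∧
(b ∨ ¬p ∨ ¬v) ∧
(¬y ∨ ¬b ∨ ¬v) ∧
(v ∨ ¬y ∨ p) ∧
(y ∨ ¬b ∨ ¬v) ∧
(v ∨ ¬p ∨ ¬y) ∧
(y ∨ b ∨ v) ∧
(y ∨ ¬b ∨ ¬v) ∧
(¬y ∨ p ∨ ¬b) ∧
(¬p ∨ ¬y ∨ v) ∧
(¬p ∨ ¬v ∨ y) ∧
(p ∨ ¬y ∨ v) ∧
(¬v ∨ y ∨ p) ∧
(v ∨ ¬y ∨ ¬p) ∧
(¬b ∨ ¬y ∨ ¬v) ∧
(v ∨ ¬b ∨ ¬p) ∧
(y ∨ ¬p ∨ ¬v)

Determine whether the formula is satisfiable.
No

No, the formula is not satisfiable.

No assignment of truth values to the variables can make all 24 clauses true simultaneously.

The formula is UNSAT (unsatisfiable).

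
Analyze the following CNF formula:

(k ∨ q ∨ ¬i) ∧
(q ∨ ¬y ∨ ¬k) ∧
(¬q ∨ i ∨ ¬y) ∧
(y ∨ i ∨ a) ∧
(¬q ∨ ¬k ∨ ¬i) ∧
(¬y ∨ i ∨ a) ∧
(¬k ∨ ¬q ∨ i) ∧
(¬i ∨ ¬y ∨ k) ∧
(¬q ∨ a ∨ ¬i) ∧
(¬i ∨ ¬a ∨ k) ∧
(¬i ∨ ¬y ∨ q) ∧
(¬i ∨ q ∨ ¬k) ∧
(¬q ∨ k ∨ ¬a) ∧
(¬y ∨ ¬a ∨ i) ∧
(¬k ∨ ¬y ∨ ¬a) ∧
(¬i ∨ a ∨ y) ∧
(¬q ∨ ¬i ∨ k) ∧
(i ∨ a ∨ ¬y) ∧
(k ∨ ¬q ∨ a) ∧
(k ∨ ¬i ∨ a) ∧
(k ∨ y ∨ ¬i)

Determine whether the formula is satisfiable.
Yes

Yes, the formula is satisfiable.

One satisfying assignment is: i=False, y=False, q=False, a=True, k=False

Verification: With this assignment, all 21 clauses evaluate to true.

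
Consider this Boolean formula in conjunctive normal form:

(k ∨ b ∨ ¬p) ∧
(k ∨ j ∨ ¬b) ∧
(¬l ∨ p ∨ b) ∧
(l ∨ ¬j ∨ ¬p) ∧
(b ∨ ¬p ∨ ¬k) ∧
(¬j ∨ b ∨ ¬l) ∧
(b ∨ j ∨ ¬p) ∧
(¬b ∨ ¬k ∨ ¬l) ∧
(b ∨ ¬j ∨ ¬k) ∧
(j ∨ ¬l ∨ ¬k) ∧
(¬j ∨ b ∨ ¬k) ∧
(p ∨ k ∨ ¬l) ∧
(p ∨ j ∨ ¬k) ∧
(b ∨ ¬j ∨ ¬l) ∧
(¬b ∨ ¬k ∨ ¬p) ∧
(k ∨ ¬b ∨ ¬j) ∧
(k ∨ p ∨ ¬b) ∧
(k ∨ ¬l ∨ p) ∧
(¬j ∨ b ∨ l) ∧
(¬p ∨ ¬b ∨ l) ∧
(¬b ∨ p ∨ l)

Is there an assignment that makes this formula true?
Yes

Yes, the formula is satisfiable.

One satisfying assignment is: l=False, k=False, b=False, p=False, j=False

Verification: With this assignment, all 21 clauses evaluate to true.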